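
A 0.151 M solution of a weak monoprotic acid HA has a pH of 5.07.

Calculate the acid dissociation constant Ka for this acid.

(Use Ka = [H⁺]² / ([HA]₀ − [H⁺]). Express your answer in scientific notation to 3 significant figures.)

[H⁺] = 10^(−pH) = 10^(−5.07) = 8.511e-06 M. For HA ⇌ H⁺ + A⁻, Ka = [H⁺][A⁻]/[HA] = [H⁺]² / ([HA]₀ − [H⁺]) = (8.511e-06)² / (0.151 − 8.511e-06) = 4.80e-10.

K_a = 4.80e-10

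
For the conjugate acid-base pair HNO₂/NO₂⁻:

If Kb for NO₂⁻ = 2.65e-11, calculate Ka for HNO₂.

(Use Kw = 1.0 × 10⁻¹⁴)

For a conjugate pair Ka × Kb = Kw, so Ka = Kw/Kb = 1.0 × 10⁻¹⁴ / 2.65e-11 = 3.77e-04.

K_a = 3.77e-04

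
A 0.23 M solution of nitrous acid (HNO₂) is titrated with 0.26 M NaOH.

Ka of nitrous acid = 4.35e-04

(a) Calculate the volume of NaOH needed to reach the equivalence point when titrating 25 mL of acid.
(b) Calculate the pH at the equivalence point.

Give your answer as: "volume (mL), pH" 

moles acid = 0.23 × 25/1000 = 0.00575 mol; V_base = moles/0.26 × 1000 = 22.1 mL. At equivalence only the conjugate base is present: [A⁻] = 0.00575/0.047 = 1.2204e-01 M. Kb = Kw/Ka = 2.30e-11; [OH⁻] = √(Kb × [A⁻]) = 1.6750e-06; pOH = 5.78; pH = 14 - pOH = 8.22.

V = 22.1 mL, pH = 8.22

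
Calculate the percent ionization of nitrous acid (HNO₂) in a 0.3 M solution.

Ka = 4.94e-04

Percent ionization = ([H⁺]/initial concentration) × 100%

Using Ka equilibrium: x² + Ka×x - Ka×C = 0. Solving: [H⁺] = 1.1929e-02. Percent = (1.1929e-02/0.3) × 100

Percent ionization = 3.98%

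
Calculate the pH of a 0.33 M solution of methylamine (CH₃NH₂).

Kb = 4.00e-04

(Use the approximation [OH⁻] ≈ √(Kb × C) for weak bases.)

[OH⁻] = √(Kb × C) = √(4.00e-04 × 0.33) = 1.1489e-02. pOH = 1.94, pH = 14 - pOH

pH = 12.06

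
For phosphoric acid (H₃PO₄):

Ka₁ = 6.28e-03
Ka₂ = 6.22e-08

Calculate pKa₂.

pKa₂ = -log(Ka₂) = -log(6.22e-08) = 7.21.

pK_{a2} = 7.21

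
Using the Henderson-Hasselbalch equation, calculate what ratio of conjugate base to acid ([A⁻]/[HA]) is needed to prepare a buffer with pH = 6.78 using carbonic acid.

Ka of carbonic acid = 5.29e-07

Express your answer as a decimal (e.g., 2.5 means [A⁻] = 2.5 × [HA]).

pKa = -log(5.29e-07) = 6.2765. pH = pKa + log([A⁻]/[HA]), so log([A⁻]/[HA]) = pH − pKa = 6.78 − 6.2765 = 0.5035. [A⁻]/[HA] = 10^(0.5035) = 3.19

[A⁻]/[HA] = 3.19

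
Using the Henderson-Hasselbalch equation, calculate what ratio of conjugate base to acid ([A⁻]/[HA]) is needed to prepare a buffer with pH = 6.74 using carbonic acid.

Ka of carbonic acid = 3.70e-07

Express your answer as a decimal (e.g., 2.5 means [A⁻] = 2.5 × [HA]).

pKa = -log(3.70e-07) = 6.4318. pH = pKa + log([A⁻]/[HA]), so log([A⁻]/[HA]) = pH − pKa = 6.74 − 6.4318 = 0.3082. [A⁻]/[HA] = 10^(0.3082) = 2.03

[A⁻]/[HA] = 2.03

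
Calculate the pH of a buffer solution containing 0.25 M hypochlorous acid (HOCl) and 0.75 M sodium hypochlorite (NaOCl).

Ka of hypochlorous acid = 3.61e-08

pKa = -log(3.61e-08) = 7.44. pH = pKa + log([A⁻]/[HA]) = 7.44 + log(0.75/0.25)

pH = 7.92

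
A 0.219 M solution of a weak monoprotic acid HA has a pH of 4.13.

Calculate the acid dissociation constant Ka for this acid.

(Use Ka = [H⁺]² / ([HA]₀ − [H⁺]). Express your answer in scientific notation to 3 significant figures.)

[H⁺] = 10^(−pH) = 10^(−4.13) = 7.413e-05 M. For HA ⇌ H⁺ + A⁻, Ka = [H⁺][A⁻]/[HA] = [H⁺]² / ([HA]₀ − [H⁺]) = (7.413e-05)² / (0.219 − 7.413e-05) = 2.51e-08.

K_a = 2.51e-08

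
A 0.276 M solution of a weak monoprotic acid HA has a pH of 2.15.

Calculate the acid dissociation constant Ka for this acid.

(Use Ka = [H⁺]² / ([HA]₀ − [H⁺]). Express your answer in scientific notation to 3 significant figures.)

[H⁺] = 10^(−pH) = 10^(−2.15) = 7.079e-03 M. For HA ⇌ H⁺ + A⁻, Ka = [H⁺][A⁻]/[HA] = [H⁺]² / ([HA]₀ − [H⁺]) = (7.079e-03)² / (0.276 − 7.079e-03) = 1.86e-04.

K_a = 1.86e-04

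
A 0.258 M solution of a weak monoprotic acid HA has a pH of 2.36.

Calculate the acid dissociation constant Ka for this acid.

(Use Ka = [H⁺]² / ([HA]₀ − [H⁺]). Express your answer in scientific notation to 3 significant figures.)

[H⁺] = 10^(−pH) = 10^(−2.36) = 4.365e-03 M. For HA ⇌ H⁺ + A⁻, Ka = [H⁺][A⁻]/[HA] = [H⁺]² / ([HA]₀ − [H⁺]) = (4.365e-03)² / (0.258 − 4.365e-03) = 7.51e-05.

K_a = 7.51e-05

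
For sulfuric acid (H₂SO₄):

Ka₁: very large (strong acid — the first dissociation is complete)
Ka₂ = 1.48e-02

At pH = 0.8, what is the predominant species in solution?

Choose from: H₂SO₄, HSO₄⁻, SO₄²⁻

The first dissociation is complete, so H₂SO₄ itself is never the predominant species in water; pKa₂ = -log(1.48e-02) = 1.83. For a polyprotic acid the predominant species crosses at each pKa: below pKa_n the protonated form dominates, above it the deprotonated form does. At pH = 0.8, the predominant species is HSO₄⁻.

HSO₄⁻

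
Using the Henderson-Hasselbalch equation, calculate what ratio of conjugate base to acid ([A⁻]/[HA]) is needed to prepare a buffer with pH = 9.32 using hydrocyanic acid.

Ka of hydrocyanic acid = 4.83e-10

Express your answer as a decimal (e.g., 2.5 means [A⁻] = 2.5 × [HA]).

pKa = -log(4.83e-10) = 9.3161. pH = pKa + log([A⁻]/[HA]), so log([A⁻]/[HA]) = pH − pKa = 9.32 − 9.3161 = 0.0039. [A⁻]/[HA] = 10^(0.0039) = 1.01

[A⁻]/[HA] = 1.01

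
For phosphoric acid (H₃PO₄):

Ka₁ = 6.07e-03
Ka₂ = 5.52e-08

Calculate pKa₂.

pKa₂ = -log(Ka₂) = -log(5.52e-08) = 7.26.

pK_{a2} = 7.26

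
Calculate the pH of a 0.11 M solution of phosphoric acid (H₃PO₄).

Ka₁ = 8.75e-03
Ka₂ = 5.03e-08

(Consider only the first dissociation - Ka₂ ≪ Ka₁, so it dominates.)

First dissociation dominates. From Ka₁ = [H⁺][HA⁻]/[H₂A], x² + Ka₁·x − Ka₁·C = 0 with C = 0.11 M and Ka₁ = 8.75e-03. Solving: [H⁺] = (−Ka₁ + √(Ka₁² + 4·Ka₁·C)) / 2 = 2.6956e-02 M. pH = -log(2.6956e-02) = 1.57.

pH = 1.57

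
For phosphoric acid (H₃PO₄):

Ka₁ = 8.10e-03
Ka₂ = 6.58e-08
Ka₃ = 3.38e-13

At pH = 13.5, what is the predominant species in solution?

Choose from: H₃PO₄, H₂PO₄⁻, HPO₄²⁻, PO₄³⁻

pKa₁ = 2.09, pKa₂ = 7.18, pKa₃ = 12.47. For a polyprotic acid the predominant species crosses at each pKa: below pKa_n the protonated form dominates, above it the deprotonated form does. At pH = 13.5, the predominant species is PO₄³⁻.

PO₄³⁻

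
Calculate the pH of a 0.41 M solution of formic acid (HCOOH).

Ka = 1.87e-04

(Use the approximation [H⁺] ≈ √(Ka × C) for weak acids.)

[H⁺] = √(Ka × C) = √(1.87e-04 × 0.41) = 8.7561e-03. pH = -log(8.7561e-03)

pH = 2.06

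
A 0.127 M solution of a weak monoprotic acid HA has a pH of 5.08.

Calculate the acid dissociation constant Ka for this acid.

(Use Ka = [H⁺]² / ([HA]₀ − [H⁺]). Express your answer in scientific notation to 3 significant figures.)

[H⁺] = 10^(−pH) = 10^(−5.08) = 8.318e-06 M. For HA ⇌ H⁺ + A⁻, Ka = [H⁺][A⁻]/[HA] = [H⁺]² / ([HA]₀ − [H⁺]) = (8.318e-06)² / (0.127 − 8.318e-06) = 5.45e-10.

K_a = 5.45e-10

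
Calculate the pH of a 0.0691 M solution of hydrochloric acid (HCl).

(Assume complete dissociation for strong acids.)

[H⁺] = 0.0691 M for strong acid. pH = -log[H⁺] = -log(0.0691)

pH = 1.16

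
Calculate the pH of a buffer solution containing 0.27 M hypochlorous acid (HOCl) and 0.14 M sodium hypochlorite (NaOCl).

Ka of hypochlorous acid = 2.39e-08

pKa = -log(2.39e-08) = 7.62. pH = pKa + log([A⁻]/[HA]) = 7.62 + log(0.14/0.27)

pH = 7.34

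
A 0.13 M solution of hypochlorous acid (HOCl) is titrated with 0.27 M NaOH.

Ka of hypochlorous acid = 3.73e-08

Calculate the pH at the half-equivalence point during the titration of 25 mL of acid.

At half-equivalence [HA] = [A⁻], so Henderson-Hasselbalch gives pH = pKa = -log(3.73e-08) = 7.43.

pH = pKa = 7.43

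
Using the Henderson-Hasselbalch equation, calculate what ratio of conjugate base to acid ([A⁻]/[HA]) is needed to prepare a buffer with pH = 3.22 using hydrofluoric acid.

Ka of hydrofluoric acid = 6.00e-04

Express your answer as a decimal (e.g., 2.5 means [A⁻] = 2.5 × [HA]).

pKa = -log(6.00e-04) = 3.2218. pH = pKa + log([A⁻]/[HA]), so log([A⁻]/[HA]) = pH − pKa = 3.22 − 3.2218 = -0.0018. [A⁻]/[HA] = 10^(-0.0018) = 0.996

[A⁻]/[HA] = 0.996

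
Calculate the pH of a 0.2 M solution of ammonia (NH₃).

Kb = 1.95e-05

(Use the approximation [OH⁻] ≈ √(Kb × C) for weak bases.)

[OH⁻] = √(Kb × C) = √(1.95e-05 × 0.2) = 1.9748e-03. pOH = 2.70, pH = 14 - pOH

pH = 11.30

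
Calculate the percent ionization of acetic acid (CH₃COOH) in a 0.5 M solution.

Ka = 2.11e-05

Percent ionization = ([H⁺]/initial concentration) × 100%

Using Ka equilibrium: x² + Ka×x - Ka×C = 0. Solving: [H⁺] = 3.2375e-03. Percent = (3.2375e-03/0.5) × 100

Percent ionization = 0.648%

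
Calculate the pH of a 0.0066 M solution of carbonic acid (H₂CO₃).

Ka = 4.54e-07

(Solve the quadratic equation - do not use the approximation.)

x² + Ka×x - Ka×C = 0. Using quadratic formula: [H⁺] = 5.4513e-05

pH = 4.26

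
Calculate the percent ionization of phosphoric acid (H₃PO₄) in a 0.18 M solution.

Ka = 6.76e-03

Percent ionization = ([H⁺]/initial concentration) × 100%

Using Ka equilibrium: x² + Ka×x - Ka×C = 0. Solving: [H⁺] = 3.1666e-02. Percent = (3.1666e-02/0.18) × 100

Percent ionization = 17.6%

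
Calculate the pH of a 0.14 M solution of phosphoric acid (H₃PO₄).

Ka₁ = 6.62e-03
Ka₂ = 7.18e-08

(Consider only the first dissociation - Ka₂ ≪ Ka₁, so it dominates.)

First dissociation dominates. From Ka₁ = [H⁺][HA⁻]/[H₂A], x² + Ka₁·x − Ka₁·C = 0 with C = 0.14 M and Ka₁ = 6.62e-03. Solving: [H⁺] = (−Ka₁ + √(Ka₁² + 4·Ka₁·C)) / 2 = 2.7313e-02 M. pH = -log(2.7313e-02) = 1.56.

pH = 1.56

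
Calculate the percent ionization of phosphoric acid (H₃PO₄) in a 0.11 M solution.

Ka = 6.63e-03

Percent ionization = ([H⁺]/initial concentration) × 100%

Using Ka equilibrium: x² + Ka×x - Ka×C = 0. Solving: [H⁺] = 2.3893e-02. Percent = (2.3893e-02/0.11) × 100

Percent ionization = 21.7%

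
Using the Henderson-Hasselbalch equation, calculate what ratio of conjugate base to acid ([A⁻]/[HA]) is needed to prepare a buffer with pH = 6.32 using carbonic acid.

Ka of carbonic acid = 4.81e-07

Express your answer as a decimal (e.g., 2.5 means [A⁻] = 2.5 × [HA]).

pKa = -log(4.81e-07) = 6.3179. pH = pKa + log([A⁻]/[HA]), so log([A⁻]/[HA]) = pH − pKa = 6.32 − 6.3179 = 0.0021. [A⁻]/[HA] = 10^(0.0021) = 1.00

[A⁻]/[HA] = 1.00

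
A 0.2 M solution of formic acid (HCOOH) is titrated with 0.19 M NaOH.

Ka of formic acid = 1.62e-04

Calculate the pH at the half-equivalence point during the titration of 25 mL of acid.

At half-equivalence [HA] = [A⁻], so Henderson-Hasselbalch gives pH = pKa = -log(1.62e-04) = 3.79.

pH = pKa = 3.79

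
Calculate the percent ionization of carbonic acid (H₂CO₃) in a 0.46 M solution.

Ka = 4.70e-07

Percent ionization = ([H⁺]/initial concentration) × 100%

Using Ka equilibrium: x² + Ka×x - Ka×C = 0. Solving: [H⁺] = 4.6474e-04. Percent = (4.6474e-04/0.46) × 100

Percent ionization = 0.101%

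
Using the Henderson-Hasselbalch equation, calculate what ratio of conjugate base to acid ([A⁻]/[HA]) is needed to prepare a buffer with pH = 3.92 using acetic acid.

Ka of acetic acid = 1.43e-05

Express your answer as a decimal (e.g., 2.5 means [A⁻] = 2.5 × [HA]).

pKa = -log(1.43e-05) = 4.8447. pH = pKa + log([A⁻]/[HA]), so log([A⁻]/[HA]) = pH − pKa = 3.92 − 4.8447 = -0.9247. [A⁻]/[HA] = 10^(-0.9247) = 0.119

[A⁻]/[HA] = 0.119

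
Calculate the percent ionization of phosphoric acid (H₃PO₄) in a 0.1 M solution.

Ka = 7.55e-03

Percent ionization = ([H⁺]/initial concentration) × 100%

Using Ka equilibrium: x² + Ka×x - Ka×C = 0. Solving: [H⁺] = 2.3960e-02. Percent = (2.3960e-02/0.1) × 100

Percent ionization = 24%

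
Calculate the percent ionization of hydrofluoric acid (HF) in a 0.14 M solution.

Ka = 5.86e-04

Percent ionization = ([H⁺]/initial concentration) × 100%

Using Ka equilibrium: x² + Ka×x - Ka×C = 0. Solving: [H⁺] = 8.7693e-03. Percent = (8.7693e-03/0.14) × 100

Percent ionization = 6.26%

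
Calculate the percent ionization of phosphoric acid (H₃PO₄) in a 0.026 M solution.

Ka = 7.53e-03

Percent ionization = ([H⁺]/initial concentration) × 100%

Using Ka equilibrium: x² + Ka×x - Ka×C = 0. Solving: [H⁺] = 1.0725e-02. Percent = (1.0725e-02/0.026) × 100

Percent ionization = 41.2%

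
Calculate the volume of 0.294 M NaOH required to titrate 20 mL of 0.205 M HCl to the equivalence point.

At equivalence: moles acid = moles base. moles HCl = 0.205 × 20/1000 = 0.0041 mol. V_base = moles / 0.294 × 1000 = 13.9 mL.

V_{base} = 13.9 mL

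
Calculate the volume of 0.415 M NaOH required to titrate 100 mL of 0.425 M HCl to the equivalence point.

At equivalence: moles acid = moles base. moles HCl = 0.425 × 100/1000 = 0.0425 mol. V_base = moles / 0.415 × 1000 = 102.4 mL.

V_{base} = 102.4 mL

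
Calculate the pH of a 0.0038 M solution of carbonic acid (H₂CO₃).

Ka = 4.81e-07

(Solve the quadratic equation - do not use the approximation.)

x² + Ka×x - Ka×C = 0. Using quadratic formula: [H⁺] = 4.2513e-05

pH = 4.37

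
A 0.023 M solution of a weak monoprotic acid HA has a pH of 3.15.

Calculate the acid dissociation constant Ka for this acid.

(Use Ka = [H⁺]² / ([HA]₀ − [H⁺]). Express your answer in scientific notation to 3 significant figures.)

[H⁺] = 10^(−pH) = 10^(−3.15) = 7.079e-04 M. For HA ⇌ H⁺ + A⁻, Ka = [H⁺][A⁻]/[HA] = [H⁺]² / ([HA]₀ − [H⁺]) = (7.079e-04)² / (0.023 − 7.079e-04) = 2.25e-05.

K_a = 2.25e-05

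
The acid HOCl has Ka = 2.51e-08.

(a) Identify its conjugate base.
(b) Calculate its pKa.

(a) The conjugate base is formed by removing one H⁺ from HOCl, giving OCl⁻. (b) pKa = -log(Ka) = -log(2.51e-08) = 7.60.

Conjugate base: OCl⁻; pK_a = 7.60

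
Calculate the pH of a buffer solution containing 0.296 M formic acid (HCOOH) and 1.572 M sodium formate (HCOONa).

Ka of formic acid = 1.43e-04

pKa = -log(1.43e-04) = 3.84. pH = pKa + log([A⁻]/[HA]) = 3.84 + log(1.572/0.296)

pH = 4.57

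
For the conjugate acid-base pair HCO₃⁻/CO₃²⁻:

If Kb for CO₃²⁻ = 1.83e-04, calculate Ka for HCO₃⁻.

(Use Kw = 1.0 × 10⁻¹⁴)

For a conjugate pair Ka × Kb = Kw, so Ka = Kw/Kb = 1.0 × 10⁻¹⁴ / 1.83e-04 = 5.46e-11.

K_a = 5.46e-11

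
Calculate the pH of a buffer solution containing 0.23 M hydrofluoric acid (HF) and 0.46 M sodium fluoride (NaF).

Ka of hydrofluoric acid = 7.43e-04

pKa = -log(7.43e-04) = 3.13. pH = pKa + log([A⁻]/[HA]) = 3.13 + log(0.46/0.23)

pH = 3.43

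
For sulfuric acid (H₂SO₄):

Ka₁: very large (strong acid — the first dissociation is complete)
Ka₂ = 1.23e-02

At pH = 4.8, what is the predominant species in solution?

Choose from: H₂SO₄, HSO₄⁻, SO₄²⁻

The first dissociation is complete, so H₂SO₄ itself is never the predominant species in water; pKa₂ = -log(1.23e-02) = 1.91. For a polyprotic acid the predominant species crosses at each pKa: below pKa_n the protonated form dominates, above it the deprotonated form does. At pH = 4.8, the predominant species is SO₄²⁻.

SO₄²⁻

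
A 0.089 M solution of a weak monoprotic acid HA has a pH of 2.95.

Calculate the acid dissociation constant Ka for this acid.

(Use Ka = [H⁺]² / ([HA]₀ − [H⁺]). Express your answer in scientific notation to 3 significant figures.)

[H⁺] = 10^(−pH) = 10^(−2.95) = 1.122e-03 M. For HA ⇌ H⁺ + A⁻, Ka = [H⁺][A⁻]/[HA] = [H⁺]² / ([HA]₀ − [H⁺]) = (1.122e-03)² / (0.089 − 1.122e-03) = 1.43e-05.

K_a = 1.43e-05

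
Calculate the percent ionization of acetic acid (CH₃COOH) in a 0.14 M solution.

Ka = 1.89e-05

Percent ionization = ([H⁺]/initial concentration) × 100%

Using Ka equilibrium: x² + Ka×x - Ka×C = 0. Solving: [H⁺] = 1.6172e-03. Percent = (1.6172e-03/0.14) × 100

Percent ionization = 1.16%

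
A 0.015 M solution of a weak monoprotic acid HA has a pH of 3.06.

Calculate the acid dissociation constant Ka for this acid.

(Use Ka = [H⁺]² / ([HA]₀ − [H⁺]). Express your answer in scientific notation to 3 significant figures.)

[H⁺] = 10^(−pH) = 10^(−3.06) = 8.710e-04 M. For HA ⇌ H⁺ + A⁻, Ka = [H⁺][A⁻]/[HA] = [H⁺]² / ([HA]₀ − [H⁺]) = (8.710e-04)² / (0.015 − 8.710e-04) = 5.37e-05.

K_a = 5.37e-05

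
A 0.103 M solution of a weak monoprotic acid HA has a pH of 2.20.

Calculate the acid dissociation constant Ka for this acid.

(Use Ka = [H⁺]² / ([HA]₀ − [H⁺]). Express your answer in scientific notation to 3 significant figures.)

[H⁺] = 10^(−pH) = 10^(−2.20) = 6.310e-03 M. For HA ⇌ H⁺ + A⁻, Ka = [H⁺][A⁻]/[HA] = [H⁺]² / ([HA]₀ − [H⁺]) = (6.310e-03)² / (0.103 − 6.310e-03) = 4.12e-04.

K_a = 4.12e-04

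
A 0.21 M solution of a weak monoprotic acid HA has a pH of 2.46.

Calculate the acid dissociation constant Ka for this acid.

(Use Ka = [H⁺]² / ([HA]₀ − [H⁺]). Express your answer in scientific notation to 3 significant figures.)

[H⁺] = 10^(−pH) = 10^(−2.46) = 3.467e-03 M. For HA ⇌ H⁺ + A⁻, Ka = [H⁺][A⁻]/[HA] = [H⁺]² / ([HA]₀ − [H⁺]) = (3.467e-03)² / (0.21 − 3.467e-03) = 5.82e-05.

K_a = 5.82e-05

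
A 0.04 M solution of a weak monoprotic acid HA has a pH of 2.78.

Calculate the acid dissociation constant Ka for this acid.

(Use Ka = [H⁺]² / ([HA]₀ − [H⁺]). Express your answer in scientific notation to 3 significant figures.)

[H⁺] = 10^(−pH) = 10^(−2.78) = 1.660e-03 M. For HA ⇌ H⁺ + A⁻, Ka = [H⁺][A⁻]/[HA] = [H⁺]² / ([HA]₀ − [H⁺]) = (1.660e-03)² / (0.04 − 1.660e-03) = 7.18e-05.

K_a = 7.18e-05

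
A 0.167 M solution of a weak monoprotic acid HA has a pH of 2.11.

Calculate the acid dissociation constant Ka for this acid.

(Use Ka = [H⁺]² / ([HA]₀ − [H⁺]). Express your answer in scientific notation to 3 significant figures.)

[H⁺] = 10^(−pH) = 10^(−2.11) = 7.762e-03 M. For HA ⇌ H⁺ + A⁻, Ka = [H⁺][A⁻]/[HA] = [H⁺]² / ([HA]₀ − [H⁺]) = (7.762e-03)² / (0.167 − 7.762e-03) = 3.78e-04.

K_a = 3.78e-04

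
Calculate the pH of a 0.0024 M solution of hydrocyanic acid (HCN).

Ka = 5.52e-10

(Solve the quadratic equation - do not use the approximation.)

x² + Ka×x - Ka×C = 0. Using quadratic formula: [H⁺] = 1.1507e-06

pH = 5.94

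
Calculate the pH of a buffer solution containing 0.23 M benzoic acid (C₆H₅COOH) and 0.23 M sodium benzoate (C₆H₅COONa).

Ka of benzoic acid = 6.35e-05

pKa = -log(6.35e-05) = 4.20. pH = pKa + log([A⁻]/[HA]) = 4.20 + log(0.23/0.23)

pH = 4.20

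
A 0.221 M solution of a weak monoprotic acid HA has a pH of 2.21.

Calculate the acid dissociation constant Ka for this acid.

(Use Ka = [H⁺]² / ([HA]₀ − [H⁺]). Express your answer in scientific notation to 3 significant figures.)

[H⁺] = 10^(−pH) = 10^(−2.21) = 6.166e-03 M. For HA ⇌ H⁺ + A⁻, Ka = [H⁺][A⁻]/[HA] = [H⁺]² / ([HA]₀ − [H⁺]) = (6.166e-03)² / (0.221 − 6.166e-03) = 1.77e-04.

K_a = 1.77e-04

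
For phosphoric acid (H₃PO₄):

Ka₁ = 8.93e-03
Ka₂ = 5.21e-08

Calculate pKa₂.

pKa₂ = -log(Ka₂) = -log(5.21e-08) = 7.28.

pK_{a2} = 7.28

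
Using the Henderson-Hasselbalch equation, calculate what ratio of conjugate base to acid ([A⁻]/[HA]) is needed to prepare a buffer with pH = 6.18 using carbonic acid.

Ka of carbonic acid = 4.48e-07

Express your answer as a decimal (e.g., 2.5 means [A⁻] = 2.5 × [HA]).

pKa = -log(4.48e-07) = 6.3487. pH = pKa + log([A⁻]/[HA]), so log([A⁻]/[HA]) = pH − pKa = 6.18 − 6.3487 = -0.1687. [A⁻]/[HA] = 10^(-0.1687) = 0.678

[A⁻]/[HA] = 0.678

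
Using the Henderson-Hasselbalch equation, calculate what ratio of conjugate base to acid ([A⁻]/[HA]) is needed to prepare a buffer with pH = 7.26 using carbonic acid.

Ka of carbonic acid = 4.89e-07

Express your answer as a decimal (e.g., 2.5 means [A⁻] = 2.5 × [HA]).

pKa = -log(4.89e-07) = 6.3107. pH = pKa + log([A⁻]/[HA]), so log([A⁻]/[HA]) = pH − pKa = 7.26 − 6.3107 = 0.9493. [A⁻]/[HA] = 10^(0.9493) = 8.90

[A⁻]/[HA] = 8.90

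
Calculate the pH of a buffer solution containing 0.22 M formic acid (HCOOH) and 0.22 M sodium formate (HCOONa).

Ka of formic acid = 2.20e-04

pKa = -log(2.20e-04) = 3.66. pH = pKa + log([A⁻]/[HA]) = 3.66 + log(0.22/0.22)

pH = 3.66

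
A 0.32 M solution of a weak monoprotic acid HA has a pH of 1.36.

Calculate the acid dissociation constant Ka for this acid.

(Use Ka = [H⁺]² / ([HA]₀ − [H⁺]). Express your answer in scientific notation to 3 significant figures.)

[H⁺] = 10^(−pH) = 10^(−1.36) = 4.365e-02 M. For HA ⇌ H⁺ + A⁻, Ka = [H⁺][A⁻]/[HA] = [H⁺]² / ([HA]₀ − [H⁺]) = (4.365e-02)² / (0.32 − 4.365e-02) = 6.90e-03.

K_a = 6.90e-03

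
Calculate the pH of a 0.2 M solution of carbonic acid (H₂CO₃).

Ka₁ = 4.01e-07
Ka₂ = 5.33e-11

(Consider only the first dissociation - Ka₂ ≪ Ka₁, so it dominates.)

First dissociation dominates. From Ka₁ = [H⁺][HA⁻]/[H₂A], x² + Ka₁·x − Ka₁·C = 0 with C = 0.2 M and Ka₁ = 4.01e-07. Solving: [H⁺] = (−Ka₁ + √(Ka₁² + 4·Ka₁·C)) / 2 = 2.8300e-04 M. pH = -log(2.8300e-04) = 3.55.

pH = 3.55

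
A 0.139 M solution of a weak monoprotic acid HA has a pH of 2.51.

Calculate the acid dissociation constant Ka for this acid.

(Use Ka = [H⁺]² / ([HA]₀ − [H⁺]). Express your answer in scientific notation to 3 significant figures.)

[H⁺] = 10^(−pH) = 10^(−2.51) = 3.090e-03 M. For HA ⇌ H⁺ + A⁻, Ka = [H⁺][A⁻]/[HA] = [H⁺]² / ([HA]₀ − [H⁺]) = (3.090e-03)² / (0.139 − 3.090e-03) = 7.03e-05.

K_a = 7.03e-05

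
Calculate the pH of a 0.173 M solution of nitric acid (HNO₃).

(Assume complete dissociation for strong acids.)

[H⁺] = 0.173 M for strong acid. pH = -log[H⁺] = -log(0.173)

pH = 0.76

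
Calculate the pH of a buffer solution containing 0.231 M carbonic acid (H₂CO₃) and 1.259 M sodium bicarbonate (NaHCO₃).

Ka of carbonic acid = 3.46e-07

pKa = -log(3.46e-07) = 6.46. pH = pKa + log([A⁻]/[HA]) = 6.46 + log(1.259/0.231)

pH = 7.20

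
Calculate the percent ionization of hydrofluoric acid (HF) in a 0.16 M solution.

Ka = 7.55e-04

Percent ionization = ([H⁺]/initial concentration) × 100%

Using Ka equilibrium: x² + Ka×x - Ka×C = 0. Solving: [H⁺] = 1.0620e-02. Percent = (1.0620e-02/0.16) × 100

Percent ionization = 6.64%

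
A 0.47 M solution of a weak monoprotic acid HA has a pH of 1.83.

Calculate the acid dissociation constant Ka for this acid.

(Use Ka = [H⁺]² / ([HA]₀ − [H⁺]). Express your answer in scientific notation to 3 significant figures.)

[H⁺] = 10^(−pH) = 10^(−1.83) = 1.479e-02 M. For HA ⇌ H⁺ + A⁻, Ka = [H⁺][A⁻]/[HA] = [H⁺]² / ([HA]₀ − [H⁺]) = (1.479e-02)² / (0.47 − 1.479e-02) = 4.81e-04.

K_a = 4.81e-04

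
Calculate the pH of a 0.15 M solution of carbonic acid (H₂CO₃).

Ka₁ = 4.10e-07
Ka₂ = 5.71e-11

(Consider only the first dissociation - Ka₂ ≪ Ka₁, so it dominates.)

First dissociation dominates. From Ka₁ = [H⁺][HA⁻]/[H₂A], x² + Ka₁·x − Ka₁·C = 0 with C = 0.15 M and Ka₁ = 4.10e-07. Solving: [H⁺] = (−Ka₁ + √(Ka₁² + 4·Ka₁·C)) / 2 = 2.4779e-04 M. pH = -log(2.4779e-04) = 3.61.

pH = 3.61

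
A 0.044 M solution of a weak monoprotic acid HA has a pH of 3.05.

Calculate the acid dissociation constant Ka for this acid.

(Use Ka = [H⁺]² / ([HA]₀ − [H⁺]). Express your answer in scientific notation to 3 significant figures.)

[H⁺] = 10^(−pH) = 10^(−3.05) = 8.913e-04 M. For HA ⇌ H⁺ + A⁻, Ka = [H⁺][A⁻]/[HA] = [H⁺]² / ([HA]₀ − [H⁺]) = (8.913e-04)² / (0.044 − 8.913e-04) = 1.84e-05.

K_a = 1.84e-05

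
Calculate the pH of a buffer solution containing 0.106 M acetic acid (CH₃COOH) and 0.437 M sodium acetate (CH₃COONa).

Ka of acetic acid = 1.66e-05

pKa = -log(1.66e-05) = 4.78. pH = pKa + log([A⁻]/[HA]) = 4.78 + log(0.437/0.106)

pH = 5.40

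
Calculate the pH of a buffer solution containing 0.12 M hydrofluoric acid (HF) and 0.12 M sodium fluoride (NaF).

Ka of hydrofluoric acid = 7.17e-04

pKa = -log(7.17e-04) = 3.14. pH = pKa + log([A⁻]/[HA]) = 3.14 + log(0.12/0.12)

pH = 3.14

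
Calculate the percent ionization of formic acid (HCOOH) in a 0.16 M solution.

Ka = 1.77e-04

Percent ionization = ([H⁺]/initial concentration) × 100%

Using Ka equilibrium: x² + Ka×x - Ka×C = 0. Solving: [H⁺] = 5.2339e-03. Percent = (5.2339e-03/0.16) × 100

Percent ionization = 3.27%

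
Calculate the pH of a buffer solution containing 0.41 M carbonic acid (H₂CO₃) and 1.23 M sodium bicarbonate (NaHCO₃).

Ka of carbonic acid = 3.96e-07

pKa = -log(3.96e-07) = 6.40. pH = pKa + log([A⁻]/[HA]) = 6.40 + log(1.23/0.41)

pH = 6.88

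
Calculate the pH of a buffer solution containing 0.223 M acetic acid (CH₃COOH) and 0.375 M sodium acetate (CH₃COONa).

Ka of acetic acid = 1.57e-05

pKa = -log(1.57e-05) = 4.80. pH = pKa + log([A⁻]/[HA]) = 4.80 + log(0.375/0.223)

pH = 5.03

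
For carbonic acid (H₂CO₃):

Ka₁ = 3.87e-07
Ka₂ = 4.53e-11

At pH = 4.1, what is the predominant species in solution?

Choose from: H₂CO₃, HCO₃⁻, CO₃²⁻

pKa₁ = 6.41, pKa₂ = 10.34. For a polyprotic acid the predominant species crosses at each pKa: below pKa_n the protonated form dominates, above it the deprotonated form does. At pH = 4.1, the predominant species is H₂CO₃.

H₂CO₃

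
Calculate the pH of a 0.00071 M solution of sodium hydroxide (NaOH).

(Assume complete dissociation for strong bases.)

[OH⁻] = 0.00071 M for strong base. pOH = -log[OH⁻] = 3.15, pH = 14 - pOH

pH = 10.85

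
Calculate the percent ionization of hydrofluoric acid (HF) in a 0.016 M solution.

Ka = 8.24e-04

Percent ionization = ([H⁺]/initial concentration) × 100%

Using Ka equilibrium: x² + Ka×x - Ka×C = 0. Solving: [H⁺] = 3.2423e-03. Percent = (3.2423e-03/0.016) × 100

Percent ionization = 20.3%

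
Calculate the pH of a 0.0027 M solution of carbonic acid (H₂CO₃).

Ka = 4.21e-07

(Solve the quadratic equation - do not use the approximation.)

x² + Ka×x - Ka×C = 0. Using quadratic formula: [H⁺] = 3.3505e-05

pH = 4.47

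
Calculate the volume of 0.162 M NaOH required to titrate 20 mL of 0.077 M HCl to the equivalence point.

At equivalence: moles acid = moles base. moles HCl = 0.077 × 20/1000 = 0.00154 mol. V_base = moles / 0.162 × 1000 = 9.5 mL.

V_{base} = 9.5 mL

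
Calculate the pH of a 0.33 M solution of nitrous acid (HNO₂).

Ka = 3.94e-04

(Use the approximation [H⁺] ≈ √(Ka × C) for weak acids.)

[H⁺] = √(Ka × C) = √(3.94e-04 × 0.33) = 1.1403e-02. pH = -log(1.1403e-02)

pH = 1.94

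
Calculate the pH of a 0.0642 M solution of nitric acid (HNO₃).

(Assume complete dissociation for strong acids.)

[H⁺] = 0.0642 M for strong acid. pH = -log[H⁺] = -log(0.0642)

pH = 1.19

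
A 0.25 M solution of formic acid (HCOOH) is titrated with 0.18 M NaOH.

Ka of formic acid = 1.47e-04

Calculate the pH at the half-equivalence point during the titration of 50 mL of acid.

At half-equivalence [HA] = [A⁻], so Henderson-Hasselbalch gives pH = pKa = -log(1.47e-04) = 3.83.

pH = pKa = 3.83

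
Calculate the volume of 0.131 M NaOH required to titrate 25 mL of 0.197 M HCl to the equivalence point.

At equivalence: moles acid = moles base. moles HCl = 0.197 × 25/1000 = 0.004925 mol. V_base = moles / 0.131 × 1000 = 37.6 mL.

V_{base} = 37.6 mL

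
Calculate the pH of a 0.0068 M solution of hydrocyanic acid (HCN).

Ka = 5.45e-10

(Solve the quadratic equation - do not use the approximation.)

x² + Ka×x - Ka×C = 0. Using quadratic formula: [H⁺] = 1.9248e-06

pH = 5.72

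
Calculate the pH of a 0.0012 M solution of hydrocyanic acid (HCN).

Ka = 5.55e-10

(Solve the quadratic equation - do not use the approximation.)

x² + Ka×x - Ka×C = 0. Using quadratic formula: [H⁺] = 8.1581e-07

pH = 6.09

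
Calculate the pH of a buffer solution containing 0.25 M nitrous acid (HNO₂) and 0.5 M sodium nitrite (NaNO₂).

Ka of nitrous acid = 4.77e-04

pKa = -log(4.77e-04) = 3.32. pH = pKa + log([A⁻]/[HA]) = 3.32 + log(0.5/0.25)

pH = 3.62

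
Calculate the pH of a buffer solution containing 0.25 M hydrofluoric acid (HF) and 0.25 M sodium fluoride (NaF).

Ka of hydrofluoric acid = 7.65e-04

pKa = -log(7.65e-04) = 3.12. pH = pKa + log([A⁻]/[HA]) = 3.12 + log(0.25/0.25)

pH = 3.12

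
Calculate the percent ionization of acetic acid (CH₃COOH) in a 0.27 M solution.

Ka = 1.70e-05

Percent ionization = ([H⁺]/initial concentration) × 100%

Using Ka equilibrium: x² + Ka×x - Ka×C = 0. Solving: [H⁺] = 2.1339e-03. Percent = (2.1339e-03/0.27) × 100

Percent ionization = 0.79%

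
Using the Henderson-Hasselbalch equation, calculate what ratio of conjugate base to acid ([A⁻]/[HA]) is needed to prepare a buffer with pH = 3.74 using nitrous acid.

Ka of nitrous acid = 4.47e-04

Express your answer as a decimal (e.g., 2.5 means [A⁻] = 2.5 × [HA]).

pKa = -log(4.47e-04) = 3.3497. pH = pKa + log([A⁻]/[HA]), so log([A⁻]/[HA]) = pH − pKa = 3.74 − 3.3497 = 0.3903. [A⁻]/[HA] = 10^(0.3903) = 2.46

[A⁻]/[HA] = 2.46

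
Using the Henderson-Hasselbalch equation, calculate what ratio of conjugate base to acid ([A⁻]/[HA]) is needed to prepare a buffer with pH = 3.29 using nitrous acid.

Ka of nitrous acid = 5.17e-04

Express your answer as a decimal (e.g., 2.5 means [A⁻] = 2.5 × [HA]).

pKa = -log(5.17e-04) = 3.2865. pH = pKa + log([A⁻]/[HA]), so log([A⁻]/[HA]) = pH − pKa = 3.29 − 3.2865 = 0.0035. [A⁻]/[HA] = 10^(0.0035) = 1.01

[A⁻]/[HA] = 1.01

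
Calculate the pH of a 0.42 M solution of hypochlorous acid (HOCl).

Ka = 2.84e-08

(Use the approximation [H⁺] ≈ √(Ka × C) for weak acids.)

[H⁺] = √(Ka × C) = √(2.84e-08 × 0.42) = 1.0922e-04. pH = -log(1.0922e-04)

pH = 3.96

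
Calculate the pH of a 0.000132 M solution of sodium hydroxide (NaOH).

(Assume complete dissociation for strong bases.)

[OH⁻] = 0.000132 M for strong base. pOH = -log[OH⁻] = 3.88, pH = 14 - pOH

pH = 10.12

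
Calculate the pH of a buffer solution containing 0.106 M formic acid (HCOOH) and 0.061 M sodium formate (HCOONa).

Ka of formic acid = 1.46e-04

pKa = -log(1.46e-04) = 3.84. pH = pKa + log([A⁻]/[HA]) = 3.84 + log(0.061/0.106)

pH = 3.60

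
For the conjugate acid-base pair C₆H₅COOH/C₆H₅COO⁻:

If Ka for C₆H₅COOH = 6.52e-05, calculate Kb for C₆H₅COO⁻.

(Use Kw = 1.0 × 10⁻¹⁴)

For a conjugate pair Ka × Kb = Kw, so Kb = Kw/Ka = 1.0 × 10⁻¹⁴ / 6.52e-05 = 1.53e-10.

K_b = 1.53e-10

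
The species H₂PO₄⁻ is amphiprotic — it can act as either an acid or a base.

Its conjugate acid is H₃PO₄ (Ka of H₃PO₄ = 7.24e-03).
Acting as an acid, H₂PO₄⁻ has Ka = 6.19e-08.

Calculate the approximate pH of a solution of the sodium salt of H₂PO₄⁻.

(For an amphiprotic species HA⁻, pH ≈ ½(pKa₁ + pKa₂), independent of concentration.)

pKa₁ = -log(7.24e-03) = 2.14; pKa₂ = -log(6.19e-08) = 7.21. For an amphiprotic species, pH ≈ ½(pKa₁ + pKa₂) = ½(2.14 + 7.21) = 4.67.

pH = 4.67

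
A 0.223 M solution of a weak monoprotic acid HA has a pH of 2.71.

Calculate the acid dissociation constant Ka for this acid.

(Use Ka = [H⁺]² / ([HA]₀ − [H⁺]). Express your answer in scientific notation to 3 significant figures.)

[H⁺] = 10^(−pH) = 10^(−2.71) = 1.950e-03 M. For HA ⇌ H⁺ + A⁻, Ka = [H⁺][A⁻]/[HA] = [H⁺]² / ([HA]₀ − [H⁺]) = (1.950e-03)² / (0.223 − 1.950e-03) = 1.72e-05.

K_a = 1.72e-05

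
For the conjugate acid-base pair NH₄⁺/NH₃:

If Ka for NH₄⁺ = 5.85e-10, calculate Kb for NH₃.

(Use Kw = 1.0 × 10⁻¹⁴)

For a conjugate pair Ka × Kb = Kw, so Kb = Kw/Ka = 1.0 × 10⁻¹⁴ / 5.85e-10 = 1.71e-05.

K_b = 1.71e-05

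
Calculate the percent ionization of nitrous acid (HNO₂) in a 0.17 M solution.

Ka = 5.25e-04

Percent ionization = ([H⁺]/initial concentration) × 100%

Using Ka equilibrium: x² + Ka×x - Ka×C = 0. Solving: [H⁺] = 9.1884e-03. Percent = (9.1884e-03/0.17) × 100

Percent ionization = 5.4%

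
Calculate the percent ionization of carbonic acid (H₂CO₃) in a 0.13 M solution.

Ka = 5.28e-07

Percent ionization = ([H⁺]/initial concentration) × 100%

Using Ka equilibrium: x² + Ka×x - Ka×C = 0. Solving: [H⁺] = 2.6173e-04. Percent = (2.6173e-04/0.13) × 100

Percent ionization = 0.201%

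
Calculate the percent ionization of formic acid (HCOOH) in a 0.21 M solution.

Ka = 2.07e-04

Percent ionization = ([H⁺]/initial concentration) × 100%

Using Ka equilibrium: x² + Ka×x - Ka×C = 0. Solving: [H⁺] = 6.4905e-03. Percent = (6.4905e-03/0.21) × 100

Percent ionization = 3.09%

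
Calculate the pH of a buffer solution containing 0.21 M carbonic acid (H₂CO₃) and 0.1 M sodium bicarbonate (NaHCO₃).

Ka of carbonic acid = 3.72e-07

pKa = -log(3.72e-07) = 6.43. pH = pKa + log([A⁻]/[HA]) = 6.43 + log(0.1/0.21)

pH = 6.11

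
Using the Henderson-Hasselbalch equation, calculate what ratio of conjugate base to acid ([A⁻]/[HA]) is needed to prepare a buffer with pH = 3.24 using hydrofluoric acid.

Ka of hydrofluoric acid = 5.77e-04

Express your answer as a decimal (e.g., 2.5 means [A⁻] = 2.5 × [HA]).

pKa = -log(5.77e-04) = 3.2388. pH = pKa + log([A⁻]/[HA]), so log([A⁻]/[HA]) = pH − pKa = 3.24 − 3.2388 = 0.0012. [A⁻]/[HA] = 10^(0.0012) = 1.00

[A⁻]/[HA] = 1.00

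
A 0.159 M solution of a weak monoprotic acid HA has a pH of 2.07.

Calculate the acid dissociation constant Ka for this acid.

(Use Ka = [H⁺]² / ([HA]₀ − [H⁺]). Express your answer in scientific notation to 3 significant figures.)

[H⁺] = 10^(−pH) = 10^(−2.07) = 8.511e-03 M. For HA ⇌ H⁺ + A⁻, Ka = [H⁺][A⁻]/[HA] = [H⁺]² / ([HA]₀ − [H⁺]) = (8.511e-03)² / (0.159 − 8.511e-03) = 4.81e-04.

K_a = 4.81e-04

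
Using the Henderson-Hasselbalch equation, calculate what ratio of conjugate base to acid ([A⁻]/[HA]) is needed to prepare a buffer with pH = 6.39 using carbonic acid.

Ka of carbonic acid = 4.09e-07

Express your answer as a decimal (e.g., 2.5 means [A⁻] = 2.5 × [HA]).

pKa = -log(4.09e-07) = 6.3883. pH = pKa + log([A⁻]/[HA]), so log([A⁻]/[HA]) = pH − pKa = 6.39 − 6.3883 = 0.0017. [A⁻]/[HA] = 10^(0.0017) = 1.00

[A⁻]/[HA] = 1.00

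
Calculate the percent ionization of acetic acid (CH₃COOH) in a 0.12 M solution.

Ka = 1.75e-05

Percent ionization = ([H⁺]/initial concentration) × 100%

Using Ka equilibrium: x² + Ka×x - Ka×C = 0. Solving: [H⁺] = 1.4404e-03. Percent = (1.4404e-03/0.12) × 100

Percent ionization = 1.2%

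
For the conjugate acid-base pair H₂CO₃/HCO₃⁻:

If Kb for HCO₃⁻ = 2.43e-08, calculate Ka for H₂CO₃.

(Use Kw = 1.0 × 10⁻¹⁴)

For a conjugate pair Ka × Kb = Kw, so Ka = Kw/Kb = 1.0 × 10⁻¹⁴ / 2.43e-08 = 4.12e-07.

K_a = 4.12e-07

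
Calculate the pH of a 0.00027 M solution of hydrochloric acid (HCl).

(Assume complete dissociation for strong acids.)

[H⁺] = 0.00027 M for strong acid. pH = -log[H⁺] = -log(0.00027)

pH = 3.57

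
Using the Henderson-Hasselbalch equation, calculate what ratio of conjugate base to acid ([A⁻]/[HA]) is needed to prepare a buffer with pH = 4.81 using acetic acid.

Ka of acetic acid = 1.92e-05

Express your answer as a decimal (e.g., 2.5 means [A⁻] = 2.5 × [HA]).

pKa = -log(1.92e-05) = 4.7167. pH = pKa + log([A⁻]/[HA]), so log([A⁻]/[HA]) = pH − pKa = 4.81 − 4.7167 = 0.0933. [A⁻]/[HA] = 10^(0.0933) = 1.24

[A⁻]/[HA] = 1.24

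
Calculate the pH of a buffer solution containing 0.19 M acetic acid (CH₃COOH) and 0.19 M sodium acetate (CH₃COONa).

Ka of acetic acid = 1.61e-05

pKa = -log(1.61e-05) = 4.79. pH = pKa + log([A⁻]/[HA]) = 4.79 + log(0.19/0.19)

pH = 4.79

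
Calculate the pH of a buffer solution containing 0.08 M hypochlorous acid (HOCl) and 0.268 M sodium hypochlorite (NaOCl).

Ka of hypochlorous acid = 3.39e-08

pKa = -log(3.39e-08) = 7.47. pH = pKa + log([A⁻]/[HA]) = 7.47 + log(0.268/0.08)

pH = 7.99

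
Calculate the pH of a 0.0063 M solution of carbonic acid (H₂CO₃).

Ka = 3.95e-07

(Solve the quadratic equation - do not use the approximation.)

x² + Ka×x - Ka×C = 0. Using quadratic formula: [H⁺] = 4.9688e-05

pH = 4.30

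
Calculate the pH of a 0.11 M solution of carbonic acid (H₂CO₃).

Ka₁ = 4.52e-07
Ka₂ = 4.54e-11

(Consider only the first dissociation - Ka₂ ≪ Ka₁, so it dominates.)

First dissociation dominates. From Ka₁ = [H⁺][HA⁻]/[H₂A], x² + Ka₁·x − Ka₁·C = 0 with C = 0.11 M and Ka₁ = 4.52e-07. Solving: [H⁺] = (−Ka₁ + √(Ka₁² + 4·Ka₁·C)) / 2 = 2.2275e-04 M. pH = -log(2.2275e-04) = 3.65.

pH = 3.65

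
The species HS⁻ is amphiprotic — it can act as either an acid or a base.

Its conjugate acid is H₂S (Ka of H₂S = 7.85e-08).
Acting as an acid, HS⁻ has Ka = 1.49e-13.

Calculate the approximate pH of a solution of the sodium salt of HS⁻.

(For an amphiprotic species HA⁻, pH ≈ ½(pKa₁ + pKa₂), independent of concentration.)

pKa₁ = -log(7.85e-08) = 7.11; pKa₂ = -log(1.49e-13) = 12.83. For an amphiprotic species, pH ≈ ½(pKa₁ + pKa₂) = ½(7.11 + 12.83) = 9.97.

pH = 9.97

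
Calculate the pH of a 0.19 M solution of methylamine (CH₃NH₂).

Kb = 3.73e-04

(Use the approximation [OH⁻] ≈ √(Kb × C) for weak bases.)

[OH⁻] = √(Kb × C) = √(3.73e-04 × 0.19) = 8.4184e-03. pOH = 2.07, pH = 14 - pOH

pH = 11.93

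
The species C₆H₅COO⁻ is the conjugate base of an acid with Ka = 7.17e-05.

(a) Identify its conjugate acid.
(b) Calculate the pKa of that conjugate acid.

(a) The conjugate acid is formed by adding one H⁺ to C₆H₅COO⁻, giving C₆H₅COOH. (b) pKa = -log(Ka) = -log(7.17e-05) = 4.14.

Conjugate acid: C₆H₅COOH; pK_a = 4.14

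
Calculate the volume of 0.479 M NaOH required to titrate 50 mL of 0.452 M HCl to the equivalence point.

At equivalence: moles acid = moles base. moles HCl = 0.452 × 50/1000 = 0.0226 mol. V_base = moles / 0.479 × 1000 = 47.2 mL.

V_{base} = 47.2 mL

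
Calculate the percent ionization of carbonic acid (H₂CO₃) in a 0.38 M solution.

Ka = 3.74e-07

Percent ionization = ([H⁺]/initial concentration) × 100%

Using Ka equilibrium: x² + Ka×x - Ka×C = 0. Solving: [H⁺] = 3.7680e-04. Percent = (3.7680e-04/0.38) × 100

Percent ionization = 0.0992%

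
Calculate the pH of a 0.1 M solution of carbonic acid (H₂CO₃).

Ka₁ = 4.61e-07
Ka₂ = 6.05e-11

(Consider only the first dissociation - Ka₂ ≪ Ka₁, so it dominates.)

First dissociation dominates. From Ka₁ = [H⁺][HA⁻]/[H₂A], x² + Ka₁·x − Ka₁·C = 0 with C = 0.1 M and Ka₁ = 4.61e-07. Solving: [H⁺] = (−Ka₁ + √(Ka₁² + 4·Ka₁·C)) / 2 = 2.1448e-04 M. pH = -log(2.1448e-04) = 3.67.

pH = 3.67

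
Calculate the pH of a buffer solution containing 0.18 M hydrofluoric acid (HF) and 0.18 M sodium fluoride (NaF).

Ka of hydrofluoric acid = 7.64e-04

pKa = -log(7.64e-04) = 3.12. pH = pKa + log([A⁻]/[HA]) = 3.12 + log(0.18/0.18)

pH = 3.12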